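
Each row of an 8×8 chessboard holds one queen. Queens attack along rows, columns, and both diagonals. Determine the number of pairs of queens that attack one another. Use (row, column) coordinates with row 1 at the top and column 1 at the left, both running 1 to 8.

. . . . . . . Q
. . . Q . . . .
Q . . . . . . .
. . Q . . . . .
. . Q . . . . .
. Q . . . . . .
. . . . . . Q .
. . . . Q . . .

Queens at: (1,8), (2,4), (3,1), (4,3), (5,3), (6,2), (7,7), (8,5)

3

Same column: (4,3)–(5,3) (column 3).
Same diagonal: (3,1)–(5,3) (|3−5| = |1−3| = 2); (5,3)–(6,2) (|5−6| = |3−2| = 1).
Total attacking pairs: 3.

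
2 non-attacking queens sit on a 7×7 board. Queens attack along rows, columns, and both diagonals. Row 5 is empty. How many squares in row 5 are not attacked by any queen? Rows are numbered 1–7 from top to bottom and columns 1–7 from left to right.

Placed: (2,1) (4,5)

3

(2,1) attacks row 5 at column 1 and diagonals 4.
(4,5) attacks row 5 at column 5 and diagonals 4, 6.
Attacked columns: {1, 4, 5, 6}. Safe: {2, 3, 7}.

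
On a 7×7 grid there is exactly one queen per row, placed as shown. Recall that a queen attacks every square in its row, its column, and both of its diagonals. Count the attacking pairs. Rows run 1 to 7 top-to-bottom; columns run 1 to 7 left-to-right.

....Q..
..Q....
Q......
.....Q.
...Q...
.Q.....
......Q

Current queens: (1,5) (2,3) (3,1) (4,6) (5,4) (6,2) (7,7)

All columns are distinct and no two queens satisfy |Δrow| = |Δcol|, so no pair attacks.

0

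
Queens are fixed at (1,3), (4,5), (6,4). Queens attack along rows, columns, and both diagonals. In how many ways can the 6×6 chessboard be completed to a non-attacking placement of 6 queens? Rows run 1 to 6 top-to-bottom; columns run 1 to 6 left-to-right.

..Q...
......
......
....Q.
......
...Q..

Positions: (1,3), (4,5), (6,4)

1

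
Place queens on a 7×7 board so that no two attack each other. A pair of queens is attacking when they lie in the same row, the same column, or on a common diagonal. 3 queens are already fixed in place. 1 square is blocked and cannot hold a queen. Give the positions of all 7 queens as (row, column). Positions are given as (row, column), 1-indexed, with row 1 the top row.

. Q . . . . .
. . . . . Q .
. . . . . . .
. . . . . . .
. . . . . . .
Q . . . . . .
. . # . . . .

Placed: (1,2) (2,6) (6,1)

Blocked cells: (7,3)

Row 3: attacked by (1,2)→{2,4}; (2,6)→{5,6,7}; (6,1)→{1,4}. Safe: 3. Place at column 3.
Row 4: attacked by (1,2)→{2,5}; (2,6)→{4,6}; (3,3)→{2,3,4}; (6,1)→{1,3}. Safe: 7. Place at column 7.
Row 5: attacked by (1,2)→{2,6}; (2,6)→{3,6}; (3,3)→{1,3,5}; (4,7)→{6,7}; (6,1)→{1,2}. Safe: 4. Place at column 4.
Row 7: attacked by (1,2)→{2}; (2,6)→{1,6}; (3,3)→{3,7}; (4,7)→{4,7}; (5,4)→{2,4,6}; (6,1)→{1,2}. Blocked: 3. Safe: 5. Place at column 5.
Columns [2, 6, 3, 7, 4, 1, 5], r−c [-1, -4, 0, -3, 1, 5, 2], r+c [3, 8, 6, 11, 9, 7, 12] are all distinct, so no two queens attack.

(1,2) (2,6) (3,3) (4,7) (5,4) (6,1) (7,5)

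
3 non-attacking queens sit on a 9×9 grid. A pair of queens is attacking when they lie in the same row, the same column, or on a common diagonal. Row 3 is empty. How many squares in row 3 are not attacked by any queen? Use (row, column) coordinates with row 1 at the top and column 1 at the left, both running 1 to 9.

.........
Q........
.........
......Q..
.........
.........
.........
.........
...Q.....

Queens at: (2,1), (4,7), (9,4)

(2,1) attacks row 3 at column 1 and diagonals 2.
(4,7) attacks row 3 at column 7 and diagonals 6, 8.
(9,4) attacks row 3 at column 4.
Attacked columns: {1, 2, 4, 6, 7, 8}. Safe: {3, 5, 9}.

3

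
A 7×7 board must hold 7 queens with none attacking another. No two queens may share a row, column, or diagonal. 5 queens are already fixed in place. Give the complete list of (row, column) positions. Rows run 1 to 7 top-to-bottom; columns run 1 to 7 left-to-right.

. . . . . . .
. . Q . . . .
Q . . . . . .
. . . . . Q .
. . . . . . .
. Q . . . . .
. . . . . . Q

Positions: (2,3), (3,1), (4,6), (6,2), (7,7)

Row 1: attacked by (2,3)→{2,3,4}; (3,1)→{1,3}; (4,6)→{3,6}; (6,2)→{2,7}; (7,7)→{1,7}. Safe: 5. Place at column 5.
Row 5: attacked by (1,5)→{1,5}; (2,3)→{3,6}; (3,1)→{1,3}; (4,6)→{5,6,7}; (6,2)→{1,2,3}; (7,7)→{5,7}. Safe: 4. Place at column 4.
Columns [5, 3, 1, 6, 4, 2, 7], r−c [-4, -1, 2, -2, 1, 4, 0], r+c [6, 5, 4, 10, 9, 8, 14] are all distinct, so no two queens attack.

(1,5) (2,3) (3,1) (4,6) (5,4) (6,2) (7,7)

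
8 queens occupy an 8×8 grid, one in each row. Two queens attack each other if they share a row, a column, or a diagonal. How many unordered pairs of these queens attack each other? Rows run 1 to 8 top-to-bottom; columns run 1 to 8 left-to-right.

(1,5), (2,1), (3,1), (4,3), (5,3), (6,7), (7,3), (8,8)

6

Same column: (2,1)–(3,1) (column 1); (4,3)–(5,3) (column 3); (4,3)–(7,3) (column 3); (5,3)–(7,3) (column 3).
Same diagonal: (2,1)–(4,3) (|2−4| = |1−3| = 2); (3,1)–(5,3) (|3−5| = |1−3| = 2).
Total attacking pairs: 6.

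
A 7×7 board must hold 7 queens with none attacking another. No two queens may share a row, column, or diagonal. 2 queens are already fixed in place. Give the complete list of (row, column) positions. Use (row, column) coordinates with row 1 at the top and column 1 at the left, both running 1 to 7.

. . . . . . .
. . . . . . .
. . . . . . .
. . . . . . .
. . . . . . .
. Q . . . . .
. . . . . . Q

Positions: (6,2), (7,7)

Row 1: attacked by (6,2)→{2,7}; (7,7)→{1,7}. Safe: 3, 4, 5, 6. Place at column 5.
Row 2: attacked by (1,5)→{4,5,6}; (6,2)→{2,6}; (7,7)→{2,7}. Safe: 1, 3. Place at column 3.
Row 3: attacked by (1,5)→{3,5,7}; (2,3)→{2,3,4}; (6,2)→{2,5}; (7,7)→{3,7}. Safe: 1, 6. Place at column 1.
Row 4: attacked by (1,5)→{2,5}; (2,3)→{1,3,5}; (3,1)→{1,2}; (6,2)→{2,4}; (7,7)→{4,7}. Safe: 6. Place at column 6.
Row 5: attacked by (1,5)→{1,5}; (2,3)→{3,6}; (3,1)→{1,3}; (4,6)→{5,6,7}; (6,2)→{1,2,3}; (7,7)→{5,7}. Safe: 4. Place at column 4.
Columns [5, 3, 1, 6, 4, 2, 7], r−c [-4, -1, 2, -2, 1, 4, 0], r+c [6, 5, 4, 10, 9, 8, 14] are all distinct, so no two queens attack.

(1,5) (2,3) (3,1) (4,6) (5,4) (6,2) (7,7)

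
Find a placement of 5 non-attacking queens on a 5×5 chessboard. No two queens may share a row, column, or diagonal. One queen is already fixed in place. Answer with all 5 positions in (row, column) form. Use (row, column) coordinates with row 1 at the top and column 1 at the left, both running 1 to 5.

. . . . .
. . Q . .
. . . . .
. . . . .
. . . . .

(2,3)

(1,5) (2,3) (3,1) (4,4) (5,2)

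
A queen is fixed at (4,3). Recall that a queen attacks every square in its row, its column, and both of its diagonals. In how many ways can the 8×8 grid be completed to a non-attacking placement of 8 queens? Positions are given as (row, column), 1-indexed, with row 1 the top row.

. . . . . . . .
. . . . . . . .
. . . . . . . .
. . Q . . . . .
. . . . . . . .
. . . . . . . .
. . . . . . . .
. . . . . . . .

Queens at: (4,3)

Branch on row 1: col 1 → 1; col 2 → 1; col 4 → 6; col 5 → 1; col 7 → 1; col 8 → 2.
Sum: 1 + 1 + 6 + 1 + 1 + 2 = 12.

12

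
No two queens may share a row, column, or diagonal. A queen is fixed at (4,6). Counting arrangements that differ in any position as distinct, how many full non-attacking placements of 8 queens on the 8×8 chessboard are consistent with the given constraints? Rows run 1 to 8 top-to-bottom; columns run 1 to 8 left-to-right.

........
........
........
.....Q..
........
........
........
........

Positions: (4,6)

Branch on row 1: col 1 → 2; col 2 → 1; col 4 → 1; col 5 → 6; col 7 → 1; col 8 → 1.
Sum: 2 + 1 + 1 + 6 + 1 + 1 = 12.

12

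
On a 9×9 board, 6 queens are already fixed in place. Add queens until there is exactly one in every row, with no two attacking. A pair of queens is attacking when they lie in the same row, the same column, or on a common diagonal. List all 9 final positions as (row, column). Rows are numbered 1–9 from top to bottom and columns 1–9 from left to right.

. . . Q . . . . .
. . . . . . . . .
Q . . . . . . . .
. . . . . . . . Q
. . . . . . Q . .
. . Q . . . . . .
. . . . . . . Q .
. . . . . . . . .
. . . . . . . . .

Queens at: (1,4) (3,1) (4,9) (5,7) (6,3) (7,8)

(1,4) (2,6) (3,1) (4,9) (5,7) (6,3) (7,8) (8,2) (9,5)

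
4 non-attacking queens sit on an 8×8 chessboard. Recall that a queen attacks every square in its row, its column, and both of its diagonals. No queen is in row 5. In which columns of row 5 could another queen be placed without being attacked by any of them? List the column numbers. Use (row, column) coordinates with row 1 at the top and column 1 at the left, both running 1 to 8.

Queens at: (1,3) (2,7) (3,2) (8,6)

(1,3) attacks row 5 at column 3 and diagonals 7.
(2,7) attacks row 5 at column 7 and diagonals 4.
(3,2) attacks row 5 at column 2 and diagonals 4.
(8,6) attacks row 5 at column 6 and diagonals 3.
Attacked columns: {2, 3, 4, 6, 7}. Safe: {1, 5, 8}.

columns 1, 5, 8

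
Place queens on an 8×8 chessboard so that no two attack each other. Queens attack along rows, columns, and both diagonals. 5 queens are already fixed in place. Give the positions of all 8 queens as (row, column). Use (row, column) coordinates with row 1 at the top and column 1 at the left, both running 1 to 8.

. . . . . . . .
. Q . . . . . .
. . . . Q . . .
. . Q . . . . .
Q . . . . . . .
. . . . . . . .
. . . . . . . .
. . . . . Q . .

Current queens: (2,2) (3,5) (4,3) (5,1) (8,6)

(1,8) (2,2) (3,5) (4,3) (5,1) (6,7) (7,4) (8,6)

Row 1: attacked by (2,2)→{1,2,3}; (3,5)→{3,5,7}; (4,3)→{3,6}; (5,1)→{1,5}; (8,6)→{6}. Safe: 4, 8. Place at column 8.
Row 6: attacked by (1,8)→{3,8}; (2,2)→{2,6}; (3,5)→{2,5,8}; (4,3)→{1,3,5}; (5,1)→{1,2}; (8,6)→{4,6,8}. Safe: 7. Place at column 7.
Row 7: attacked by (1,8)→{2,8}; (2,2)→{2,7}; (3,5)→{1,5}; (4,3)→{3,6}; (5,1)→{1,3}; (6,7)→{6,7,8}; (8,6)→{5,6,7}. Safe: 4. Place at column 4.
Columns [8, 2, 5, 3, 1, 7, 4, 6], r−c [-7, 0, -2, 1, 4, -1, 3, 2], r+c [9, 4, 8, 7, 6, 13, 11, 14] are all distinct, so no two queens attack.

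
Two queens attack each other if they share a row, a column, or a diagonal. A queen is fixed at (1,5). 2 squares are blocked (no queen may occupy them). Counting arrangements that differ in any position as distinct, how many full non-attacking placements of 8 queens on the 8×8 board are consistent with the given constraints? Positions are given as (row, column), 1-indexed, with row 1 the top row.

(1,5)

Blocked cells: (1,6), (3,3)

Branch on row 2: col 1 → 3; col 2 → 4; col 3 → 3; col 7 → 6; col 8 → 2.
Sum: 3 + 4 + 3 + 6 + 2 = 18.

18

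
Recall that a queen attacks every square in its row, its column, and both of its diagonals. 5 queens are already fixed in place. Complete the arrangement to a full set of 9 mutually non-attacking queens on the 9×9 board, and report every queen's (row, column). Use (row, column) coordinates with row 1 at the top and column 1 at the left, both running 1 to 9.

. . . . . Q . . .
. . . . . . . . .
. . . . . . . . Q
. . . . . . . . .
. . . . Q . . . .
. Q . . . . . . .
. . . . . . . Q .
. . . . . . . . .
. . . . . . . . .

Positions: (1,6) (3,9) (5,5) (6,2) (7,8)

Row 2: attacked by (1,6)→{5,6,7}; (3,9)→{8,9}; (5,5)→{2,5,8}; (6,2)→{2,6}; (7,8)→{3,8}. Safe: 1, 4. Place at column 4.
Row 4: attacked by (1,6)→{3,6,9}; (2,4)→{2,4,6}; (3,9)→{8,9}; (5,5)→{4,5,6}; (6,2)→{2,4}; (7,8)→{5,8}. Safe: 1, 7. Place at column 1.
Row 8: attacked by (1,6)→{6}; (2,4)→{4}; (3,9)→{4,9}; (4,1)→{1,5}; (5,5)→{2,5,8}; (6,2)→{2,4}; (7,8)→{7,8,9}. Safe: 3. Place at column 3.
Row 9: attacked by (1,6)→{6}; (2,4)→{4}; (3,9)→{3,9}; (4,1)→{1,6}; (5,5)→{1,5,9}; (6,2)→{2,5}; (7,8)→{6,8}; (8,3)→{2,3,4}. Safe: 7. Place at column 7.
Columns [6, 4, 9, 1, 5, 2, 8, 3, 7], r−c [-5, -2, -6, 3, 0, 4, -1, 5, 2], r+c [7, 6, 12, 5, 10, 8, 15, 11, 16] are all distinct, so no two queens attack.

(1,6) (2,4) (3,9) (4,1) (5,5) (6,2) (7,8) (8,3) (9,7)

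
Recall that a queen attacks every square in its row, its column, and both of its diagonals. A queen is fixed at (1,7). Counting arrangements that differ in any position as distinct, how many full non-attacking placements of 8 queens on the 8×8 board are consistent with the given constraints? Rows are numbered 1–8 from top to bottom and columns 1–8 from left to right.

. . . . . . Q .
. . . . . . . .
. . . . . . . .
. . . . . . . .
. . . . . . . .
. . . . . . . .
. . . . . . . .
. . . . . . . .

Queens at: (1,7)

8

Branch on row 2: col 1 → 1; col 2 → 2; col 3 → 2; col 4 → 2; col 5 → 1.
Sum: 1 + 2 + 2 + 2 + 1 = 8.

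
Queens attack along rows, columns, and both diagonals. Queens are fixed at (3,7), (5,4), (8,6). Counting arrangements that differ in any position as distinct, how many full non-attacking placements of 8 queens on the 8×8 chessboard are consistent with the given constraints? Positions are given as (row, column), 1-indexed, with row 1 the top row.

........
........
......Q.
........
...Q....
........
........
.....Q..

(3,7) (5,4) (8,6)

1

Branch on row 1: col 1 → 0; col 2 → 0; col 3 → 1.
Sum: 0 + 0 + 1 = 1.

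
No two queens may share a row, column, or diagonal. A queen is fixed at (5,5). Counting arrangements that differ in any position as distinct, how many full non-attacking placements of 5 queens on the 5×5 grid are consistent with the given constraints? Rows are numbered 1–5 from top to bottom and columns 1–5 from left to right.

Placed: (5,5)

2

Branch on row 1: col 2 → 1; col 3 → 1; col 4 → 0.
Sum: 1 + 1 + 0 = 2.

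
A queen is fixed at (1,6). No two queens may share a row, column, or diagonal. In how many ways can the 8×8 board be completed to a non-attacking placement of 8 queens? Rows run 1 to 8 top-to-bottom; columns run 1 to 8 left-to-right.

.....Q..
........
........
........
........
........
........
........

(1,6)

Branch on row 2: col 1 → 1; col 2 → 2; col 3 → 8; col 4 → 4; col 8 → 1.
Sum: 1 + 2 + 8 + 4 + 1 = 16.

16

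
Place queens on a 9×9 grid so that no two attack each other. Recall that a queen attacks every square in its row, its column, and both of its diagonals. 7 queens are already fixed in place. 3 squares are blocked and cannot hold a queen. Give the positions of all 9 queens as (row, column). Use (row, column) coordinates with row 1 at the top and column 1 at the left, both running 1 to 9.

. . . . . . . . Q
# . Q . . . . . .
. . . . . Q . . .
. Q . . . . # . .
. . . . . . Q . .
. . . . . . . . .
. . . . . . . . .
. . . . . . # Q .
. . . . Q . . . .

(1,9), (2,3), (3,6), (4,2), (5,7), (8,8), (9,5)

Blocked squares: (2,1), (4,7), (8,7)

(1,9) (2,3) (3,6) (4,2) (5,7) (6,1) (7,4) (8,8) (9,5)

Row 6: attacked by (1,9)→{4,9}; (2,3)→{3,7}; (3,6)→{3,6,9}; (4,2)→{2,4}; (5,7)→{6,7,8}; (8,8)→{6,8}; (9,5)→{2,5,8}. Safe: 1. Place at column 1.
Row 7: attacked by (1,9)→{3,9}; (2,3)→{3,8}; (3,6)→{2,6}; (4,2)→{2,5}; (5,7)→{5,7,9}; (6,1)→{1,2}; (8,8)→{7,8,9}; (9,5)→{3,5,7}. Safe: 4. Place at column 4.
Columns [9, 3, 6, 2, 7, 1, 4, 8, 5], r−c [-8, -1, -3, 2, -2, 5, 3, 0, 4], r+c [10, 5, 9, 6, 12, 7, 11, 16, 14] are all distinct, so no two queens attack.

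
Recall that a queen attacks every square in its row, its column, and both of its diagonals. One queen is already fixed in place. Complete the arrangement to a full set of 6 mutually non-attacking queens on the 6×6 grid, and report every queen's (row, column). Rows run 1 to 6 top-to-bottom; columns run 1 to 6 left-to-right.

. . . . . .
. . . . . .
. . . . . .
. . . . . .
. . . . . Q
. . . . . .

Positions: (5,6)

Row 1: attacked by (5,6)→{2,6}. Safe: 1, 3, 4, 5. Place at column 4.
Row 2: attacked by (1,4)→{3,4,5}; (5,6)→{3,6}. Safe: 1, 2. Place at column 1.
Row 3: attacked by (1,4)→{2,4,6}; (2,1)→{1,2}; (5,6)→{4,6}. Safe: 3, 5. Place at column 5.
Row 4: attacked by (1,4)→{1,4}; (2,1)→{1,3}; (3,5)→{4,5,6}; (5,6)→{5,6}. Safe: 2. Place at column 2.
Row 6: attacked by (1,4)→{4}; (2,1)→{1,5}; (3,5)→{2,5}; (4,2)→{2,4}; (5,6)→{5,6}. Safe: 3. Place at column 3.
Columns [4, 1, 5, 2, 6, 3], r−c [-3, 1, -2, 2, -1, 3], r+c [5, 3, 8, 6, 11, 9] are all distinct, so no two queens attack.

(1,4) (2,1) (3,5) (4,2) (5,6) (6,3)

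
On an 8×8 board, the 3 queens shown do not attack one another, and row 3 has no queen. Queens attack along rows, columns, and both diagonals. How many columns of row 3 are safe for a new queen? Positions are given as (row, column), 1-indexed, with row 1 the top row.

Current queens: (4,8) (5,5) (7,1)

(4,8) attacks row 3 at column 8 and diagonals 7.
(5,5) attacks row 3 at column 5 and diagonals 3, 7.
(7,1) attacks row 3 at column 1 and diagonals 5.
Attacked columns: {1, 3, 5, 7, 8}. Safe: {2, 4, 6}.

3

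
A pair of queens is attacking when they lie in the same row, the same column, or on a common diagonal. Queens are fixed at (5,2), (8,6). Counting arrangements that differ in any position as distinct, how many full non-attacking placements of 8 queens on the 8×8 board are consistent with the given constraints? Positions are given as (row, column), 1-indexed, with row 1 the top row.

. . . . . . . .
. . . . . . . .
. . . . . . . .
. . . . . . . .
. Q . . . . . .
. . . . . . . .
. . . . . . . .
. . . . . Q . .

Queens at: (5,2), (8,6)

Branch on row 1: col 1 → 0; col 3 → 0; col 4 → 2; col 5 → 1; col 7 → 0; col 8 → 0.
Sum: 0 + 0 + 2 + 1 + 0 + 0 = 3.

3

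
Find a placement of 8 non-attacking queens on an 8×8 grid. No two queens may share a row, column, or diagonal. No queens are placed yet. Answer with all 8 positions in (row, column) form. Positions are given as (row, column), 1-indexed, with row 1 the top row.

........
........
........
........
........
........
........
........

Row 1: Safe: 1, 2, 3, 4, 5, 6, 7, 8. Place at column 5.
Row 2: attacked by (1,5)→{4,5,6}. Safe: 1, 2, 3, 7, 8. Place at column 1.
Row 3: attacked by (1,5)→{3,5,7}; (2,1)→{1,2}. Safe: 4, 6, 8. Place at column 8.
Row 4: attacked by (1,5)→{2,5,8}; (2,1)→{1,3}; (3,8)→{7,8}. Safe: 4, 6. Place at column 6.
Row 5: attacked by (1,5)→{1,5}; (2,1)→{1,4}; (3,8)→{6,8}; (4,6)→{5,6,7}. Safe: 2, 3. Place at column 3.
Row 6: attacked by (1,5)→{5}; (2,1)→{1,5}; (3,8)→{5,8}; (4,6)→{4,6,8}; (5,3)→{2,3,4}. Safe: 7. Place at column 7.
Row 7: attacked by (1,5)→{5}; (2,1)→{1,6}; (3,8)→{4,8}; (4,6)→{3,6}; (5,3)→{1,3,5}; (6,7)→{6,7,8}. Safe: 2. Place at column 2.
Row 8: attacked by (1,5)→{5}; (2,1)→{1,7}; (3,8)→{3,8}; (4,6)→{2,6}; (5,3)→{3,6}; (6,7)→{5,7}; (7,2)→{1,2,3}. Safe: 4. Place at column 4.
Columns [5, 1, 8, 6, 3, 7, 2, 4], r−c [-4, 1, -5, -2, 2, -1, 5, 4], r+c [6, 3, 11, 10, 8, 13, 9, 12] are all distinct, so no two queens attack.

(1,5) (2,1) (3,8) (4,6) (5,3) (6,7) (7,2) (8,4)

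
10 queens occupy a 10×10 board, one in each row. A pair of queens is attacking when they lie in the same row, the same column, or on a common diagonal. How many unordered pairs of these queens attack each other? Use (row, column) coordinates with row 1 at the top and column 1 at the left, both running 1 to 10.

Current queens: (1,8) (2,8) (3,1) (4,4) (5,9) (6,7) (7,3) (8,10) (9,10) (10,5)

Same column: (1,8)–(2,8) (column 8); (8,10)–(9,10) (column 10).
Same diagonal: (2,8)–(7,3) (|2−7| = |8−3| = 5); (6,7)–(9,10) (|6−9| = |7−10| = 3).
Total attacking pairs: 4.

4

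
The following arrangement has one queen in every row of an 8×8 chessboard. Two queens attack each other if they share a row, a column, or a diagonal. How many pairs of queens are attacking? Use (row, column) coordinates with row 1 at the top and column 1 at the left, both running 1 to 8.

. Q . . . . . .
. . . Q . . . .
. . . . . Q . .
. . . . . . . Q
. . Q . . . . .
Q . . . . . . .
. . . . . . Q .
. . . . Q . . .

0

All columns are distinct and no two queens satisfy |Δrow| = |Δcol|, so no pair attacks.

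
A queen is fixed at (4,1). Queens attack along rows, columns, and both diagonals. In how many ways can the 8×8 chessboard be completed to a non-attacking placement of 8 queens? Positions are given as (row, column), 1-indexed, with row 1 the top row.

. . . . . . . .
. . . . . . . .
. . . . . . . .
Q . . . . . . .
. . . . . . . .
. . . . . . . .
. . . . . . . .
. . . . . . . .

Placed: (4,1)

Branch on row 1: col 2 → 2; col 3 → 4; col 5 → 5; col 6 → 4; col 7 → 2; col 8 → 1.
Sum: 2 + 4 + 5 + 4 + 2 + 1 = 18.

18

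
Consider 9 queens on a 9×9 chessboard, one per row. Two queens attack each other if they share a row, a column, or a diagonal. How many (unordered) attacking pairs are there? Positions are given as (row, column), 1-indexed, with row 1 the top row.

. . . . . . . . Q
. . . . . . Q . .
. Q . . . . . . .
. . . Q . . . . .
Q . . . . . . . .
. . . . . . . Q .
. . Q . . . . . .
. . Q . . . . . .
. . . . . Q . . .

Same column: (7,3)–(8,3) (column 3).
Same diagonal: (1,9)–(7,3) (|1−7| = |9−3| = 6); (5,1)–(7,3) (|5−7| = |1−3| = 2).
Total attacking pairs: 3.

3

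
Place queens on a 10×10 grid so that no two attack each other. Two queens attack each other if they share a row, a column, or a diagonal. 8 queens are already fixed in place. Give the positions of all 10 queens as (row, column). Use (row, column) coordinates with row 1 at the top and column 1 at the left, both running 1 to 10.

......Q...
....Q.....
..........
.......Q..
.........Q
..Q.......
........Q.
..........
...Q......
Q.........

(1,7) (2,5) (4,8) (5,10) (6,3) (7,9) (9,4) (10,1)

Row 3: attacked by (1,7)→{5,7,9}; (2,5)→{4,5,6}; (4,8)→{7,8,9}; (5,10)→{8,10}; (6,3)→{3,6}; (7,9)→{5,9}; (9,4)→{4,10}; (10,1)→{1,8}. Safe: 2. Place at column 2.
Row 8: attacked by (1,7)→{7}; (2,5)→{5}; (3,2)→{2,7}; (4,8)→{4,8}; (5,10)→{7,10}; (6,3)→{1,3,5}; (7,9)→{8,9,10}; (9,4)→{3,4,5}; (10,1)→{1,3}. Safe: 6. Place at column 6.
Columns [7, 5, 2, 8, 10, 3, 9, 6, 4, 1], r−c [-6, -3, 1, -4, -5, 3, -2, 2, 5, 9], r+c [8, 7, 5, 12, 15, 9, 16, 14, 13, 11] are all distinct, so no two queens attack.

(1,7) (2,5) (3,2) (4,8) (5,10) (6,3) (7,9) (8,6) (9,4) (10,1)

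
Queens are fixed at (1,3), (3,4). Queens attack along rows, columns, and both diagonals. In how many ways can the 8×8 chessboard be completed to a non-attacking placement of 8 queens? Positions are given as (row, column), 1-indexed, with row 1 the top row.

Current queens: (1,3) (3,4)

3

Branch on row 2: col 1 → 0; col 6 → 2; col 7 → 0; col 8 → 1.
Sum: 0 + 2 + 0 + 1 = 3.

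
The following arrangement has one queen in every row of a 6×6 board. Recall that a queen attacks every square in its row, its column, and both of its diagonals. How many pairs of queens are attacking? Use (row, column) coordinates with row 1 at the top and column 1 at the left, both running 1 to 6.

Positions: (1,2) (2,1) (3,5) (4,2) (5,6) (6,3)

Same column: (1,2)–(4,2) (column 2).
Same diagonal: (1,2)–(2,1) (|1−2| = |2−1| = 1); (1,2)–(5,6) (|1−5| = |2−6| = 4).
Total attacking pairs: 3.

3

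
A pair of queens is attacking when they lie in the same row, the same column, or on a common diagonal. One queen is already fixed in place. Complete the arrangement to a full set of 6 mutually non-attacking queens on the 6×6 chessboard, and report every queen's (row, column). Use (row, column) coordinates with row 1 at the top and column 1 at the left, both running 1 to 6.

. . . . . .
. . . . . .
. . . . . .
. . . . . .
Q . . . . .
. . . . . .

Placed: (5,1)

Row 1: attacked by (5,1)→{1,5}. Safe: 2, 3, 4, 6. Place at column 3.
Row 2: attacked by (1,3)→{2,3,4}; (5,1)→{1,4}. Safe: 5, 6. Place at column 6.
Row 3: attacked by (1,3)→{1,3,5}; (2,6)→{5,6}; (5,1)→{1,3}. Safe: 2, 4. Place at column 2.
Row 4: attacked by (1,3)→{3,6}; (2,6)→{4,6}; (3,2)→{1,2,3}; (5,1)→{1,2}. Safe: 5. Place at column 5.
Row 6: attacked by (1,3)→{3}; (2,6)→{2,6}; (3,2)→{2,5}; (4,5)→{3,5}; (5,1)→{1,2}. Safe: 4. Place at column 4.
Columns [3, 6, 2, 5, 1, 4], r−c [-2, -4, 1, -1, 4, 2], r+c [4, 8, 5, 9, 6, 10] are all distinct, so no two queens attack.

(1,3) (2,6) (3,2) (4,5) (5,1) (6,4)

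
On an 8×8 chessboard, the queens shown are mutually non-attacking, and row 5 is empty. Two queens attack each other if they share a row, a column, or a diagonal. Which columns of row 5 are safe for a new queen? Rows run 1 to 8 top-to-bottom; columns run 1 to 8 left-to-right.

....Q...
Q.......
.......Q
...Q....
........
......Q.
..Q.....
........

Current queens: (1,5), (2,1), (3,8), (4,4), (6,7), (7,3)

(1,5) attacks row 5 at column 5 and diagonals 1.
(2,1) attacks row 5 at column 1 and diagonals 4.
(3,8) attacks row 5 at column 8 and diagonals 6.
(4,4) attacks row 5 at column 4 and diagonals 3, 5.
(6,7) attacks row 5 at column 7 and diagonals 6, 8.
(7,3) attacks row 5 at column 3 and diagonals 1, 5.
Attacked columns: {1, 3, 4, 5, 6, 7, 8}. Safe: {2}.

columns 2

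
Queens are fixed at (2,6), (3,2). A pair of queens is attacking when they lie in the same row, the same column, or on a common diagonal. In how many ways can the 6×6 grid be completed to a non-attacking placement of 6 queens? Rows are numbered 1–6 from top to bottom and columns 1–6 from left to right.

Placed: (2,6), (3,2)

1

Branch on row 1: col 1 → 0; col 3 → 1.
Sum: 0 + 1 = 1.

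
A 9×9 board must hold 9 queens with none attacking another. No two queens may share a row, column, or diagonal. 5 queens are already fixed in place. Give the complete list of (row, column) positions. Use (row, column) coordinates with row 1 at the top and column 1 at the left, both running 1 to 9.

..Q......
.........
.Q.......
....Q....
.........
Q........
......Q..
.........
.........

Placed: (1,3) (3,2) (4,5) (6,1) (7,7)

Row 2: attacked by (1,3)→{2,3,4}; (3,2)→{1,2,3}; (4,5)→{3,5,7}; (6,1)→{1,5}; (7,7)→{2,7}. Safe: 6, 8, 9. Place at column 9.
Row 5: attacked by (1,3)→{3,7}; (2,9)→{6,9}; (3,2)→{2,4}; (4,5)→{4,5,6}; (6,1)→{1,2}; (7,7)→{5,7,9}. Safe: 8. Place at column 8.
Row 8: attacked by (1,3)→{3}; (2,9)→{3,9}; (3,2)→{2,7}; (4,5)→{1,5,9}; (5,8)→{5,8}; (6,1)→{1,3}; (7,7)→{6,7,8}. Safe: 4. Place at column 4.
Row 9: attacked by (1,3)→{3}; (2,9)→{2,9}; (3,2)→{2,8}; (4,5)→{5}; (5,8)→{4,8}; (6,1)→{1,4}; (7,7)→{5,7,9}; (8,4)→{3,4,5}. Safe: 6. Place at column 6.
Columns [3, 9, 2, 5, 8, 1, 7, 4, 6], r−c [-2, -7, 1, -1, -3, 5, 0, 4, 3], r+c [4, 11, 5, 9, 13, 7, 14, 12, 15] are all distinct, so no two queens attack.

(1,3) (2,9) (3,2) (4,5) (5,8) (6,1) (7,7) (8,4) (9,6)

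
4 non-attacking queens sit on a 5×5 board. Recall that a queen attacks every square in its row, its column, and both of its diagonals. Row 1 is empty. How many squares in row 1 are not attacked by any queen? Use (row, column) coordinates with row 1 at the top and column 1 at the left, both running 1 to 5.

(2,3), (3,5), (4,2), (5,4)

(2,3) attacks row 1 at column 3 and diagonals 2, 4.
(3,5) attacks row 1 at column 5 and diagonals 3.
(4,2) attacks row 1 at column 2 and diagonals 5.
(5,4) attacks row 1 at column 4.
Attacked columns: {2, 3, 4, 5}. Safe: {1}.

1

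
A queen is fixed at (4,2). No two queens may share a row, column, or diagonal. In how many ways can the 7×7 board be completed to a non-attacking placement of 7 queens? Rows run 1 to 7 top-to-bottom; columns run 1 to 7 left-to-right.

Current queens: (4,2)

6

Branch on row 1: col 1 → 1; col 3 → 2; col 4 → 2; col 6 → 0; col 7 → 1.
Sum: 1 + 2 + 2 + 0 + 1 = 6.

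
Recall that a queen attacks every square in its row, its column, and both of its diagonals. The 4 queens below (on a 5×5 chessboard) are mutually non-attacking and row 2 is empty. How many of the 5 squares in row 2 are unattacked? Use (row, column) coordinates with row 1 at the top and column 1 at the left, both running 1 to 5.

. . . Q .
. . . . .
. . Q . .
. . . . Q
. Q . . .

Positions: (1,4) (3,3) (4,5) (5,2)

1

(1,4) attacks row 2 at column 4 and diagonals 3, 5.
(3,3) attacks row 2 at column 3 and diagonals 2, 4.
(4,5) attacks row 2 at column 5 and diagonals 3.
(5,2) attacks row 2 at column 2 and diagonals 5.
Attacked columns: {2, 3, 4, 5}. Safe: {1}.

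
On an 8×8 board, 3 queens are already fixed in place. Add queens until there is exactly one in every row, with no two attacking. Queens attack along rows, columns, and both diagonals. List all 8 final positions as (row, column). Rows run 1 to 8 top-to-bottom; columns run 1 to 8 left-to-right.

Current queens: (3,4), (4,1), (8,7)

(1,5) (2,8) (3,4) (4,1) (5,3) (6,6) (7,2) (8,7)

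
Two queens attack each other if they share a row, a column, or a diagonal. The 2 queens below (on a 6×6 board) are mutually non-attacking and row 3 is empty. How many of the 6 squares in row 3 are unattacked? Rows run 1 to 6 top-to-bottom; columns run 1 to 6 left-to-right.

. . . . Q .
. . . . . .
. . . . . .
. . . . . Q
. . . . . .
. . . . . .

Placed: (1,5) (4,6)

3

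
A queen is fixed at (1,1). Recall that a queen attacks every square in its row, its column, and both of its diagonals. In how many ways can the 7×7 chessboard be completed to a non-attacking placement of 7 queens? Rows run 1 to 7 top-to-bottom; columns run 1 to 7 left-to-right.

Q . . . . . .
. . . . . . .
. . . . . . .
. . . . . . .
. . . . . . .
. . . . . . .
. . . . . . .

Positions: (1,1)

Branch on row 2: col 3 → 1; col 4 → 1; col 5 → 1; col 6 → 1; col 7 → 0.
Sum: 1 + 1 + 1 + 1 + 0 = 4.

4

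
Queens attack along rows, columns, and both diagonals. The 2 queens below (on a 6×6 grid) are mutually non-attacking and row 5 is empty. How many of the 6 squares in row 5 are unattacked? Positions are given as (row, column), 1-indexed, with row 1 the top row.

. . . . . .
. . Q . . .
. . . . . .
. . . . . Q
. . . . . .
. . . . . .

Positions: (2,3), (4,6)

3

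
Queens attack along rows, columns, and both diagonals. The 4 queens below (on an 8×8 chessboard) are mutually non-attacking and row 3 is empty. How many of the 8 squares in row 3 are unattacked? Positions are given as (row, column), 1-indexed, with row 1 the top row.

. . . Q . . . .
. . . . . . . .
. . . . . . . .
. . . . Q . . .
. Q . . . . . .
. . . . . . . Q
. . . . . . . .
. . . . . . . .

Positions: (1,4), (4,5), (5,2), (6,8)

(1,4) attacks row 3 at column 4 and diagonals 2, 6.
(4,5) attacks row 3 at column 5 and diagonals 4, 6.
(5,2) attacks row 3 at column 2 and diagonals 4.
(6,8) attacks row 3 at column 8 and diagonals 5.
Attacked columns: {2, 4, 5, 6, 8}. Safe: {1, 3, 7}.

3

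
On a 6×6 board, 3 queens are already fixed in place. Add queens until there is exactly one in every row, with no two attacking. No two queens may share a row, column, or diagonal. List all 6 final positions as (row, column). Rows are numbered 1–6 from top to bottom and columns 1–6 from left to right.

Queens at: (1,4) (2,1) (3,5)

Row 4: attacked by (1,4)→{1,4}; (2,1)→{1,3}; (3,5)→{4,5,6}. Safe: 2. Place at column 2.
Row 5: attacked by (1,4)→{4}; (2,1)→{1,4}; (3,5)→{3,5}; (4,2)→{1,2,3}. Safe: 6. Place at column 6.
Row 6: attacked by (1,4)→{4}; (2,1)→{1,5}; (3,5)→{2,5}; (4,2)→{2,4}; (5,6)→{5,6}. Safe: 3. Place at column 3.
Columns [4, 1, 5, 2, 6, 3], r−c [-3, 1, -2, 2, -1, 3], r+c [5, 3, 8, 6, 11, 9] are all distinct, so no two queens attack.

(1,4) (2,1) (3,5) (4,2) (5,6) (6,3)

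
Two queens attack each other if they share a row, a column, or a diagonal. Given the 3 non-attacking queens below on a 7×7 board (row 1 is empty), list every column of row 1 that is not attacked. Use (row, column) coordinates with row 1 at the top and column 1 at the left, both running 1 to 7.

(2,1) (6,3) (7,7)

columns 4, 5, 6

(2,1) attacks row 1 at column 1 and diagonals 2.
(6,3) attacks row 1 at column 3.
(7,7) attacks row 1 at column 7 and diagonals 1.
Attacked columns: {1, 2, 3, 7}. Safe: {4, 5, 6}.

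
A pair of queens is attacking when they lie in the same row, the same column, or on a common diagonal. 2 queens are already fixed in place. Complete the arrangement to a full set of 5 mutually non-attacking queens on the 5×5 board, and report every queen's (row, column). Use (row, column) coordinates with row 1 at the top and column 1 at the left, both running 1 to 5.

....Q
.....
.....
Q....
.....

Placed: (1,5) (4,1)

(1,5) (2,2) (3,4) (4,1) (5,3)

Row 2: attacked by (1,5)→{4,5}; (4,1)→{1,3}. Safe: 2. Place at column 2.
Row 3: attacked by (1,5)→{3,5}; (2,2)→{1,2,3}; (4,1)→{1,2}. Safe: 4. Place at column 4.
Row 5: attacked by (1,5)→{1,5}; (2,2)→{2,5}; (3,4)→{2,4}; (4,1)→{1,2}. Safe: 3. Place at column 3.
Columns [5, 2, 4, 1, 3], r−c [-4, 0, -1, 3, 2], r+c [6, 4, 7, 5, 8] are all distinct, so no two queens attack.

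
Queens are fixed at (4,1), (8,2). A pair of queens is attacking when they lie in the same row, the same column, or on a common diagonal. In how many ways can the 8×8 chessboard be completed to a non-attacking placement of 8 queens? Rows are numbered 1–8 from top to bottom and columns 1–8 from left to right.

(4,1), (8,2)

3

Branch on row 1: col 3 → 2; col 5 → 1; col 6 → 0; col 7 → 0; col 8 → 0.
Sum: 2 + 1 + 0 + 0 + 0 = 3.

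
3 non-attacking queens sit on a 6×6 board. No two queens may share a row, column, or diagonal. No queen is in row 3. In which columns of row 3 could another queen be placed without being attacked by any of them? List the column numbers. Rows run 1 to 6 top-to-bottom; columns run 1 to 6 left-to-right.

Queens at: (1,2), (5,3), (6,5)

(1,2) attacks row 3 at column 2 and diagonals 4.
(5,3) attacks row 3 at column 3 and diagonals 1, 5.
(6,5) attacks row 3 at column 5 and diagonals 2.
Attacked columns: {1, 2, 3, 4, 5}. Safe: {6}.

columns 6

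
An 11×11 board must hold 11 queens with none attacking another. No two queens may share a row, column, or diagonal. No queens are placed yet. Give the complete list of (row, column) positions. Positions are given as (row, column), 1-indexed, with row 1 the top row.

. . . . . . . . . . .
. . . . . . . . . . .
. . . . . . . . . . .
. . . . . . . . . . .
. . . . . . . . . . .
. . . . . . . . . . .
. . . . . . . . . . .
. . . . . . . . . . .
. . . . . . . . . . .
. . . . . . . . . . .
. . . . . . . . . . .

Row 1: Safe: 1, 2, 3, 4, 5, 6, 7, 8, 9, 10, 11. Place at column 4.
Row 2: attacked by (1,4)→{3,4,5}. Safe: 1, 2, 6, 7, 8, 9, 10, 11. Place at column 10.
Row 3: attacked by (1,4)→{2,4,6}; (2,10)→{9,10,11}. Safe: 1, 3, 5, 7, 8. Place at column 8.
Row 4: attacked by (1,4)→{1,4,7}; (2,10)→{8,10}; (3,8)→{7,8,9}. Safe: 2, 3, 5, 6, 11. Place at column 5.
Row 5: attacked by (1,4)→{4,8}; (2,10)→{7,10}; (3,8)→{6,8,10}; (4,5)→{4,5,6}. Safe: 1, 2, 3, 9, 11. Place at column 11.
Row 6: attacked by (1,4)→{4,9}; (2,10)→{6,10}; (3,8)→{5,8,11}; (4,5)→{3,5,7}; (5,11)→{10,11}. Safe: 1, 2. Place at column 1.
Row 7: attacked by (1,4)→{4,10}; (2,10)→{5,10}; (3,8)→{4,8}; (4,5)→{2,5,8}; (5,11)→{9,11}; (6,1)→{1,2}. Safe: 3, 6, 7. Place at column 7.
Row 8: attacked by (1,4)→{4,11}; (2,10)→{4,10}; (3,8)→{3,8}; (4,5)→{1,5,9}; (5,11)→{8,11}; (6,1)→{1,3}; (7,7)→{6,7,8}. Safe: 2. Place at column 2.
Row 9: attacked by (1,4)→{4}; (2,10)→{3,10}; (3,8)→{2,8}; (4,5)→{5,10}; (5,11)→{7,11}; (6,1)→{1,4}; (7,7)→{5,7,9}; (8,2)→{1,2,3}. Safe: 6. Place at column 6.
Row 10: attacked by (1,4)→{4}; (2,10)→{2,10}; (3,8)→{1,8}; (4,5)→{5,11}; (5,11)→{6,11}; (6,1)→{1,5}; (7,7)→{4,7,10}; (8,2)→{2,4}; (9,6)→{5,6,7}. Safe: 3, 9. Place at column 3.
Row 11: attacked by (1,4)→{4}; (2,10)→{1,10}; (3,8)→{8}; (4,5)→{5}; (5,11)→{5,11}; (6,1)→{1,6}; (7,7)→{3,7,11}; (8,2)→{2,5}; (9,6)→{4,6,8}; (10,3)→{2,3,4}. Safe: 9. Place at column 9.
Columns [4, 10, 8, 5, 11, 1, 7, 2, 6, 3, 9], r−c [-3, -8, -5, -1, -6, 5, 0, 6, 3, 7, 2], r+c [5, 12, 11, 9, 16, 7, 14, 10, 15, 13, 20] are all distinct, so no two queens attack.

(1,4) (2,10) (3,8) (4,5) (5,11) (6,1) (7,7) (8,2) (9,6) (10,3) (11,9)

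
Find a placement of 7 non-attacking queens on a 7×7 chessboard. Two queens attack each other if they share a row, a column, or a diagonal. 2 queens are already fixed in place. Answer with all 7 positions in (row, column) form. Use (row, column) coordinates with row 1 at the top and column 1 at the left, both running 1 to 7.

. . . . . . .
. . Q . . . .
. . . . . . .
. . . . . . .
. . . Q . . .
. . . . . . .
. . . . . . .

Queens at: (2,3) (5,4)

(1,5) (2,3) (3,1) (4,6) (5,4) (6,2) (7,7)

Row 1: attacked by (2,3)→{2,3,4}; (5,4)→{4}. Safe: 1, 5, 6, 7. Place at column 5.
Row 3: attacked by (1,5)→{3,5,7}; (2,3)→{2,3,4}; (5,4)→{2,4,6}. Safe: 1. Place at column 1.
Row 4: attacked by (1,5)→{2,5}; (2,3)→{1,3,5}; (3,1)→{1,2}; (5,4)→{3,4,5}. Safe: 6, 7. Place at column 6.
Row 6: attacked by (1,5)→{5}; (2,3)→{3,7}; (3,1)→{1,4}; (4,6)→{4,6}; (5,4)→{3,4,5}. Safe: 2. Place at column 2.
Row 7: attacked by (1,5)→{5}; (2,3)→{3}; (3,1)→{1,5}; (4,6)→{3,6}; (5,4)→{2,4,6}; (6,2)→{1,2,3}. Safe: 7. Place at column 7.
Columns [5, 3, 1, 6, 4, 2, 7], r−c [-4, -1, 2, -2, 1, 4, 0], r+c [6, 5, 4, 10, 9, 8, 14] are all distinct, so no two queens attack.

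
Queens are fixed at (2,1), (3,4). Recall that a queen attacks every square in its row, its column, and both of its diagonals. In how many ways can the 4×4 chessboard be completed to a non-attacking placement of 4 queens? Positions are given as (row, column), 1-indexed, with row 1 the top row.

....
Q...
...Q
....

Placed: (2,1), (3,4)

Branch on row 1: col 3 → 1.
Sum: 1 = 1.

1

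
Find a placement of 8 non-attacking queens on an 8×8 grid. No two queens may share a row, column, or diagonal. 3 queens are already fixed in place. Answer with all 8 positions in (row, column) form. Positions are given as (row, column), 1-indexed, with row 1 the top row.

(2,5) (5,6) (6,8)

(1,7) (2,5) (3,3) (4,1) (5,6) (6,8) (7,2) (8,4)

Row 1: attacked by (2,5)→{4,5,6}; (5,6)→{2,6}; (6,8)→{3,8}. Safe: 1, 7. Place at column 7.
Row 3: attacked by (1,7)→{5,7}; (2,5)→{4,5,6}; (5,6)→{4,6,8}; (6,8)→{5,8}. Safe: 1, 2, 3. Place at column 3.
Row 4: attacked by (1,7)→{4,7}; (2,5)→{3,5,7}; (3,3)→{2,3,4}; (5,6)→{5,6,7}; (6,8)→{6,8}. Safe: 1. Place at column 1.
Row 7: attacked by (1,7)→{1,7}; (2,5)→{5}; (3,3)→{3,7}; (4,1)→{1,4}; (5,6)→{4,6,8}; (6,8)→{7,8}. Safe: 2. Place at column 2.
Row 8: attacked by (1,7)→{7}; (2,5)→{5}; (3,3)→{3,8}; (4,1)→{1,5}; (5,6)→{3,6}; (6,8)→{6,8}; (7,2)→{1,2,3}. Safe: 4. Place at column 4.
Columns [7, 5, 3, 1, 6, 8, 2, 4], r−c [-6, -3, 0, 3, -1, -2, 5, 4], r+c [8, 7, 6, 5, 11, 14, 9, 12] are all distinct, so no two queens attack.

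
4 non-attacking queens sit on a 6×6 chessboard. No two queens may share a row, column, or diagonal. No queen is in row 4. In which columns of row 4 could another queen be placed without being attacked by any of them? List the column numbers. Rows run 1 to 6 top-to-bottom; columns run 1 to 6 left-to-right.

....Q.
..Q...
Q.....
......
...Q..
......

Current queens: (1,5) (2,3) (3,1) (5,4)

columns 6

(1,5) attacks row 4 at column 5 and diagonals 2.
(2,3) attacks row 4 at column 3 and diagonals 1, 5.
(3,1) attacks row 4 at column 1 and diagonals 2.
(5,4) attacks row 4 at column 4 and diagonals 3, 5.
Attacked columns: {1, 2, 3, 4, 5}. Safe: {6}.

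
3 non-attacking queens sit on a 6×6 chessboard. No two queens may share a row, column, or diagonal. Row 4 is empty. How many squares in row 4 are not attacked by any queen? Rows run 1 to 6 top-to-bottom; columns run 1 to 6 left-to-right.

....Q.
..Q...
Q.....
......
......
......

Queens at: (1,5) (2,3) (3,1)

2

(1,5) attacks row 4 at column 5 and diagonals 2.
(2,3) attacks row 4 at column 3 and diagonals 1, 5.
(3,1) attacks row 4 at column 1 and diagonals 2.
Attacked columns: {1, 2, 3, 5}. Safe: {4, 6}.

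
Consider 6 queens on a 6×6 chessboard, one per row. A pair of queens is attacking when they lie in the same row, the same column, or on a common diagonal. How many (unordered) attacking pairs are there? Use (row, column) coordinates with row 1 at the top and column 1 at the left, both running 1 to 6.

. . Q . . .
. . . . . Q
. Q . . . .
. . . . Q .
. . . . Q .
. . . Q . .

2

Same column: (4,5)–(5,5) (column 5).
Same diagonal: (5,5)–(6,4) (|5−6| = |5−4| = 1).
Total attacking pairs: 2.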